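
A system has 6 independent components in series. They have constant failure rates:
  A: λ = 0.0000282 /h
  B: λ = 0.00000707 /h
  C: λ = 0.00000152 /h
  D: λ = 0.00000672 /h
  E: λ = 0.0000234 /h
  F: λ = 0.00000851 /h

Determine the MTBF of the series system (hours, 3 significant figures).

Series of exponential components: λ_sys = Σ λ_i
λ_sys = 0.0000282 + 0.00000707 + 0.00000152 + 0.00000672 + 0.0000234 + 0.00000851 = 7.5420e-05 /h
MTBF = 1 / λ_sys = 13300 h

13300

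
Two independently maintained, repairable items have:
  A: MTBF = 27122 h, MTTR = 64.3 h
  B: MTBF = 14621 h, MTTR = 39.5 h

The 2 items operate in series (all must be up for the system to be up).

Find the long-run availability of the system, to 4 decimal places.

0.9949

A(A) = MTBF/(MTBF+MTTR) = 27122/(27122+64.3) = 0.997635
A(B) = MTBF/(MTBF+MTTR) = 14621/(14621+39.5) = 0.997306
Series availability: 0.997635 × 0.997306 = 0.9949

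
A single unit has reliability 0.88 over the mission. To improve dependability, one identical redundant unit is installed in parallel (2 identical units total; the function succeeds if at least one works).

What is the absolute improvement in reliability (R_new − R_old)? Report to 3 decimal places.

R_before = 0.88
R_after = 1 − (1 − 0.88)^2 = 0.986
ΔR = 0.986 − 0.88 = 0.106

0.106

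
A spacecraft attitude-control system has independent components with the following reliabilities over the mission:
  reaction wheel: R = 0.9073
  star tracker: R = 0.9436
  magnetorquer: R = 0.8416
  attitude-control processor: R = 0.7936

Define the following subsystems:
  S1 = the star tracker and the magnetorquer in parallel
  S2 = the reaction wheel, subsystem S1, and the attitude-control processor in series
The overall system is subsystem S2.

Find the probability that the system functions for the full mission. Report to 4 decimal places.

Parallel (star tracker and magnetorquer): 1 − (1 − 0.943600)(1 − 0.841600) = 0.991066
Series (reaction wheel, [0.991066], and attitude-control processor): 0.907300 × 0.991066 × 0.793600 = 0.7136

0.7136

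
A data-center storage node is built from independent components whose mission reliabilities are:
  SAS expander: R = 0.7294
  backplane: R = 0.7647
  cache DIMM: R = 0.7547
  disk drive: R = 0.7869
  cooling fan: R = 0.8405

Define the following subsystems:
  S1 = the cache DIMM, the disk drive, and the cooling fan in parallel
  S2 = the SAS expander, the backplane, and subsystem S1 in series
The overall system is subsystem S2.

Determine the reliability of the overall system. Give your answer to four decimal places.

Parallel (cache DIMM, disk drive, and cooling fan): 1 − (1 − 0.754700)(1 − 0.786900)(1 − 0.840500) = 0.991662
Series (SAS expander, backplane, and [0.991662]): 0.729400 × 0.764700 × 0.991662 = 0.5531

0.5531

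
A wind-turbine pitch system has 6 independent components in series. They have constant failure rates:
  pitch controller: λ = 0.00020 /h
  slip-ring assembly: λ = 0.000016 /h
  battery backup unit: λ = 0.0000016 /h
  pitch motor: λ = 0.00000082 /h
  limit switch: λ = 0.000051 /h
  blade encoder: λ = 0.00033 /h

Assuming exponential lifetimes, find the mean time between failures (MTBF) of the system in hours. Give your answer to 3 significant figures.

Series of exponential components: λ_sys = Σ λ_i
λ_sys = 0.00020 + 0.000016 + 0.0000016 + 0.00000082 + 0.000051 + 0.00033 = 5.9942e-04 /h
MTBF = 1 / λ_sys = 1670 h

1670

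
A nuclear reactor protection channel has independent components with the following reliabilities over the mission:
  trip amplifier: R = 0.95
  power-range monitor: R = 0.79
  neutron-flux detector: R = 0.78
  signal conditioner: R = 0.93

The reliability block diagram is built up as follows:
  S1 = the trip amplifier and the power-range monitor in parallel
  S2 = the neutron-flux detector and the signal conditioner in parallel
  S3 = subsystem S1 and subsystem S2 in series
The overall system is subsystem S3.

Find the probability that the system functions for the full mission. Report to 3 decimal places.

0.974

Parallel (trip amplifier and power-range monitor): 1 − (1 − 0.95000)(1 − 0.79000) = 0.98950
Parallel (neutron-flux detector and signal conditioner): 1 − (1 − 0.78000)(1 − 0.93000) = 0.98460
Series ([0.98950] and [0.98460]): 0.98950 × 0.98460 = 0.974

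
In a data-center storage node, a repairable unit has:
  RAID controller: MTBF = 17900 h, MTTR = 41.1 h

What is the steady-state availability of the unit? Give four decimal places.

A(RAID controller) = MTBF/(MTBF+MTTR) = 17900/(17900+41.1) = 0.9977

0.9977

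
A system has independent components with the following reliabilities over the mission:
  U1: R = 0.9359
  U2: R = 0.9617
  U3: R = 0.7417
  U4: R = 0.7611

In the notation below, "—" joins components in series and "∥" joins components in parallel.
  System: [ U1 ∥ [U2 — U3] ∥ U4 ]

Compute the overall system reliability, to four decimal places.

Series (U2 and U3): 0.961700 × 0.741700 = 0.713293
Parallel (U1, [0.713293], and U4): 1 − (1 − 0.935900)(1 − 0.713293)(1 − 0.761100) = 0.9956

0.9956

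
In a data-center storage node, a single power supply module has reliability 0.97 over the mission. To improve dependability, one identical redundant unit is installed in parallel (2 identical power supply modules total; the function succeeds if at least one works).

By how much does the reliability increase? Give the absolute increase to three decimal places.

R_before = 0.97
R_after = 1 − (1 − 0.97)^2 = 0.999
ΔR = 0.999 − 0.97 = 0.029

0.029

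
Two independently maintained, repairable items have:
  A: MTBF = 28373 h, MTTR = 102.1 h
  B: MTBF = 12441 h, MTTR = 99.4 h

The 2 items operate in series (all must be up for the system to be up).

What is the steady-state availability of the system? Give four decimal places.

0.9885

A(A) = MTBF/(MTBF+MTTR) = 28373/(28373+102.1) = 0.996414
A(B) = MTBF/(MTBF+MTTR) = 12441/(12441+99.4) = 0.992074
Series availability: 0.996414 × 0.992074 = 0.9885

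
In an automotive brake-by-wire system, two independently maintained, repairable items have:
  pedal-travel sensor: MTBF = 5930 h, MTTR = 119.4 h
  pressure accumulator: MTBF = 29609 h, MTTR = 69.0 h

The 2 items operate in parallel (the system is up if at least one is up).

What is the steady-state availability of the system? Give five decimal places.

0.99995

A(pedal-travel sensor) = MTBF/(MTBF+MTTR) = 5930/(5930+119.4) = 0.980263
A(pressure accumulator) = MTBF/(MTBF+MTTR) = 29609/(29609+69.0) = 0.997675
Parallel availability: 1 − (1 − 0.980263)(1 − 0.997675) = 0.99995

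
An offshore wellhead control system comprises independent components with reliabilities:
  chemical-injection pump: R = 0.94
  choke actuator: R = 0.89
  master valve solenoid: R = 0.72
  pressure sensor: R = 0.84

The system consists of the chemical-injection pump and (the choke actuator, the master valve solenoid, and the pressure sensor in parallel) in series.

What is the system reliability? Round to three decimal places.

0.935

Parallel (choke actuator, master valve solenoid, and pressure sensor): 1 − (1 − 0.89000)(1 − 0.72000)(1 − 0.84000) = 0.99507
Series (chemical-injection pump and [0.99507]): 0.94000 × 0.99507 = 0.935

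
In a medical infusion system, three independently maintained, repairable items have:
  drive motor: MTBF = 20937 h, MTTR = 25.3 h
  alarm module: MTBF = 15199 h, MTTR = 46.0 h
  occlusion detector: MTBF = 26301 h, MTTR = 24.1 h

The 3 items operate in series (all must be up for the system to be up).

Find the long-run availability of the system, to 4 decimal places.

A(drive motor) = MTBF/(MTBF+MTTR) = 20937/(20937+25.3) = 0.998793
A(alarm module) = MTBF/(MTBF+MTTR) = 15199/(15199+46.0) = 0.996983
A(occlusion detector) = MTBF/(MTBF+MTTR) = 26301/(26301+24.1) = 0.999085
Series availability: 0.998793 × 0.996983 × 0.999085 = 0.9949

0.9949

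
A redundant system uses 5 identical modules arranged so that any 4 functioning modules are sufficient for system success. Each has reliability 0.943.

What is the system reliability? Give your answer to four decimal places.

0.9711

R = Σ_{i=4}^{5} C(5,i) p^i (1−p)^{5−i} with p = 0.943
C(5,4)·0.943^4·0.057^1 = 0.225368
C(5,5)·0.943^5·0.057^0 = 0.745690
Sum = 0.9711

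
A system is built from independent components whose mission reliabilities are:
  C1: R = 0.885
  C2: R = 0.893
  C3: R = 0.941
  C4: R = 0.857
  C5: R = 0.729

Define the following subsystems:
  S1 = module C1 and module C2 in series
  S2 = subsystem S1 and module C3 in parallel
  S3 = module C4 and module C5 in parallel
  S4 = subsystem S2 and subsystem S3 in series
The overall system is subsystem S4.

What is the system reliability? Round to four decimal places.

0.9494

Series (C1 and C2): 0.885000 × 0.893000 = 0.790305
Parallel ([0.790305] and C3): 1 − (1 − 0.790305)(1 − 0.941000) = 0.987628
Parallel (C4 and C5): 1 − (1 − 0.857000)(1 − 0.729000) = 0.961247
Series ([0.987628] and [0.961247]): 0.987628 × 0.961247 = 0.9494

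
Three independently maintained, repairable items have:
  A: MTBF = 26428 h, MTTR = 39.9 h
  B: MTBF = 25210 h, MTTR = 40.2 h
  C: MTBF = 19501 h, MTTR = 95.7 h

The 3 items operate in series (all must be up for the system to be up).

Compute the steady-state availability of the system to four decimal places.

A(A) = MTBF/(MTBF+MTTR) = 26428/(26428+39.9) = 0.998493
A(B) = MTBF/(MTBF+MTTR) = 25210/(25210+40.2) = 0.998408
A(C) = MTBF/(MTBF+MTTR) = 19501/(19501+95.7) = 0.995117
Series availability: 0.998493 × 0.998408 × 0.995117 = 0.9920

0.9920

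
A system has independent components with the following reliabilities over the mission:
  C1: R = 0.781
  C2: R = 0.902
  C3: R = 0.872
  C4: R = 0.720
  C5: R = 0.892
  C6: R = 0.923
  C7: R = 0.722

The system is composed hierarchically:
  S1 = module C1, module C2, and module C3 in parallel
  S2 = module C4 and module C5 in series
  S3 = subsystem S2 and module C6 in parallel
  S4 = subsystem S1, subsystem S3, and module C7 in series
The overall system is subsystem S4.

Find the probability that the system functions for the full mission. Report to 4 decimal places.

0.7002

Parallel (C1, C2, and C3): 1 − (1 − 0.781000)(1 − 0.902000)(1 − 0.872000) = 0.997253
Series (C4 and C5): 0.720000 × 0.892000 = 0.642240
Parallel ([0.642240] and C6): 1 − (1 − 0.642240)(1 − 0.923000) = 0.972452
Series ([0.997253], [0.972452], and C7): 0.997253 × 0.972452 × 0.722000 = 0.7002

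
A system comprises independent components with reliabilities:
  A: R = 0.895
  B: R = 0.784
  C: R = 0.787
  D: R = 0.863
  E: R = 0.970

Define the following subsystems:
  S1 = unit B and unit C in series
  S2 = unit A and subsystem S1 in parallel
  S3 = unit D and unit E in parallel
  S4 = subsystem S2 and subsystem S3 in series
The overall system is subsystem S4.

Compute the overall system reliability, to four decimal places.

0.9558

Series (B and C): 0.784000 × 0.787000 = 0.617008
Parallel (A and [0.617008]): 1 − (1 − 0.895000)(1 − 0.617008) = 0.959786
Parallel (D and E): 1 − (1 − 0.863000)(1 − 0.970000) = 0.995890
Series ([0.959786] and [0.995890]): 0.959786 × 0.995890 = 0.9558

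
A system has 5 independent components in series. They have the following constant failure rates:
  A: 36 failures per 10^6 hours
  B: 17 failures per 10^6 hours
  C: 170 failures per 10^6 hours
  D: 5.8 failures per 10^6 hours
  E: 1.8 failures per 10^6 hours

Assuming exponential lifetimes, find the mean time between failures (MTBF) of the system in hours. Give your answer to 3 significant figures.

4340

Series of exponential components: λ_sys = Σ λ_i
λ_sys = 0.000036 + 0.000017 + 0.00017 + 0.0000058 + 0.0000018 = 2.3060e-04 /h
MTBF = 1 / λ_sys = 4340 h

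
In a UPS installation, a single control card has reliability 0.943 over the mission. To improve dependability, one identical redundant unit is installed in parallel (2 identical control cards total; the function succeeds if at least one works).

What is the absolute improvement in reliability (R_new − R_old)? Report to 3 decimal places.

R_before = 0.943
R_after = 1 − (1 − 0.943)^2 = 0.997
ΔR = 0.997 − 0.943 = 0.054

0.054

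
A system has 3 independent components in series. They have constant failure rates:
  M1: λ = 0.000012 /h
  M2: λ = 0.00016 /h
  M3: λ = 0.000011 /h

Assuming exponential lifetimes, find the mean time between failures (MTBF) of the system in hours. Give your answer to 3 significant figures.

Series of exponential components: λ_sys = Σ λ_i
λ_sys = 0.000012 + 0.00016 + 0.000011 = 1.8300e-04 /h
MTBF = 1 / λ_sys = 5460 h

5460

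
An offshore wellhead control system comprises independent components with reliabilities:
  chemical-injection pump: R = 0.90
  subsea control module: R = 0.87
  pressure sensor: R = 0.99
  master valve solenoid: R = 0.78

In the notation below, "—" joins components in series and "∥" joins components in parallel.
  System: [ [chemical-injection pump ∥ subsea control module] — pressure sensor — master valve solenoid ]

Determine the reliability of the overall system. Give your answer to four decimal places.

Parallel (chemical-injection pump and subsea control module): 1 − (1 − 0.900000)(1 − 0.870000) = 0.987000
Series ([0.987000], pressure sensor, and master valve solenoid): 0.987000 × 0.990000 × 0.780000 = 0.7622

0.7622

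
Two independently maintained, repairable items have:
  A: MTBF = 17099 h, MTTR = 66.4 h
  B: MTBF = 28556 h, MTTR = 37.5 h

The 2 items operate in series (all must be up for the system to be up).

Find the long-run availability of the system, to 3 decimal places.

0.995

A(A) = MTBF/(MTBF+MTTR) = 17099/(17099+66.4) = 0.996132
A(B) = MTBF/(MTBF+MTTR) = 28556/(28556+37.5) = 0.998689
Series availability: 0.996132 × 0.998689 = 0.995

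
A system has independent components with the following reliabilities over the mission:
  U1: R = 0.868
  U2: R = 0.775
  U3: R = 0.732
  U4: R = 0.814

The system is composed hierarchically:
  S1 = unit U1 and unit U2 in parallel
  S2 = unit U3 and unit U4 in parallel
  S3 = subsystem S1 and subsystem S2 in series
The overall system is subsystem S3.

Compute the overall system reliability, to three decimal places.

0.922

Parallel (U1 and U2): 1 − (1 − 0.86800)(1 − 0.77500) = 0.97030
Parallel (U3 and U4): 1 − (1 − 0.73200)(1 − 0.81400) = 0.95015
Series ([0.97030] and [0.95015]): 0.97030 × 0.95015 = 0.922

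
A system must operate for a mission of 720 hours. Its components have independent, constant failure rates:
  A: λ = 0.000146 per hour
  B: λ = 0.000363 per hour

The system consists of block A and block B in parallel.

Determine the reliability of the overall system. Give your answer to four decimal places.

R(A) = exp(−0.000146 × 720) = 0.900216
R(B) = exp(−0.000363 × 720) = 0.770004
Parallel (A and B): 1 − (1 − 0.900216)(1 − 0.770004) = 0.9771

0.9771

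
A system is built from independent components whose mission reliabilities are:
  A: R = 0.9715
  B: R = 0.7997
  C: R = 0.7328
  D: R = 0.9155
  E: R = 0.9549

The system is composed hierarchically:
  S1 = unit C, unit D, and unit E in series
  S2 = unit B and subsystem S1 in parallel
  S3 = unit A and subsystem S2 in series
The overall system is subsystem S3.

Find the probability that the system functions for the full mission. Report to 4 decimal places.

Series (C, D, and E): 0.732800 × 0.915500 × 0.954900 = 0.640622
Parallel (B and [0.640622]): 1 − (1 − 0.799700)(1 − 0.640622) = 0.928017
Series (A and [0.928017]): 0.971500 × 0.928017 = 0.9016

0.9016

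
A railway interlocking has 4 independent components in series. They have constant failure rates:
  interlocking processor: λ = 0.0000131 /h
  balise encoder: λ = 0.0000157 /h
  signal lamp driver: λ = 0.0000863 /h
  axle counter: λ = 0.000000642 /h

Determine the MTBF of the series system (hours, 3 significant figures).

Series of exponential components: λ_sys = Σ λ_i
λ_sys = 0.0000131 + 0.0000157 + 0.0000863 + 0.000000642 = 1.1574e-04 /h
MTBF = 1 / λ_sys = 8640 h

8640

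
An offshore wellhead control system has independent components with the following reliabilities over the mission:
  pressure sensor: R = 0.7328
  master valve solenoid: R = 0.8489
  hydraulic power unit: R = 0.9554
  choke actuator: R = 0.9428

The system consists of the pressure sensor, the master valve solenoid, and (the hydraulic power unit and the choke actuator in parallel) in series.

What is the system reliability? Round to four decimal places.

0.6205

Parallel (hydraulic power unit and choke actuator): 1 − (1 − 0.955400)(1 − 0.942800) = 0.997449
Series (pressure sensor, master valve solenoid, and [0.997449]): 0.732800 × 0.848900 × 0.997449 = 0.6205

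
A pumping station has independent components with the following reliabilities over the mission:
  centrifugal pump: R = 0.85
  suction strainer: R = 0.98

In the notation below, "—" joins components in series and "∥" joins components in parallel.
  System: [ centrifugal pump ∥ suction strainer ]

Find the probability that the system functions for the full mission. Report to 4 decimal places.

Parallel (centrifugal pump and suction strainer): 1 − (1 − 0.850000)(1 − 0.980000) = 0.9970

0.9970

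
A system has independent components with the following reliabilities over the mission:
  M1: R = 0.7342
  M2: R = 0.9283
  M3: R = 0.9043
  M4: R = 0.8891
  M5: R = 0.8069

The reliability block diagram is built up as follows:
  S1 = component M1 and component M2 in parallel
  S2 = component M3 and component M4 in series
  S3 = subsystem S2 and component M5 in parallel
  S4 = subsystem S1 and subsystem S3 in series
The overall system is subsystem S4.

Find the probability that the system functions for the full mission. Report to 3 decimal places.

0.944

Parallel (M1 and M2): 1 − (1 − 0.73420)(1 − 0.92830) = 0.98094
Series (M3 and M4): 0.90430 × 0.88910 = 0.80401
Parallel ([0.80401] and M5): 1 − (1 − 0.80401)(1 − 0.80690) = 0.96215
Series ([0.98094] and [0.96215]): 0.98094 × 0.96215 = 0.944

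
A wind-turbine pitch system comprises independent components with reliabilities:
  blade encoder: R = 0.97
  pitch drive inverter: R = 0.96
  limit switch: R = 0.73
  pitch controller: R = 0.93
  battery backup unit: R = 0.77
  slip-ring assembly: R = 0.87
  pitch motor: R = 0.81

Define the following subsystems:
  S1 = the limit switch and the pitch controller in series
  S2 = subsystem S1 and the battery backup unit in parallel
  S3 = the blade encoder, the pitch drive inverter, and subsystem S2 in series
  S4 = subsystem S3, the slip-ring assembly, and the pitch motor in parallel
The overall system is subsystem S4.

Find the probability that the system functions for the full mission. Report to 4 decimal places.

Series (limit switch and pitch controller): 0.730000 × 0.930000 = 0.678900
Parallel ([0.678900] and battery backup unit): 1 − (1 − 0.678900)(1 − 0.770000) = 0.926147
Series (blade encoder, pitch drive inverter, and [0.926147]): 0.970000 × 0.960000 × 0.926147 = 0.862428
Parallel ([0.862428], slip-ring assembly, and pitch motor): 1 − (1 − 0.862428)(1 − 0.870000)(1 − 0.810000) = 0.9966

0.9966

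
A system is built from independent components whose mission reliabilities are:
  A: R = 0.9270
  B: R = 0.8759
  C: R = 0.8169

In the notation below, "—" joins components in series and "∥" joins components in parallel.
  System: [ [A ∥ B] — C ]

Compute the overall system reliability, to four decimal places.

Parallel (A and B): 1 − (1 − 0.927000)(1 − 0.875900) = 0.990941
Series ([0.990941] and C): 0.990941 × 0.816900 = 0.8095

0.8095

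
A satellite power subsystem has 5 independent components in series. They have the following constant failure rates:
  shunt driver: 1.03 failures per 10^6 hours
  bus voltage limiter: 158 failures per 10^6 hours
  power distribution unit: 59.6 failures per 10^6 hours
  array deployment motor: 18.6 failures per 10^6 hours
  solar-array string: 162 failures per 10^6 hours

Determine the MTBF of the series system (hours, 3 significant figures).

2500

Series of exponential components: λ_sys = Σ λ_i
λ_sys = 0.00000103 + 0.000158 + 0.0000596 + 0.0000186 + 0.000162 = 3.9923e-04 /h
MTBF = 1 / λ_sys = 2500 h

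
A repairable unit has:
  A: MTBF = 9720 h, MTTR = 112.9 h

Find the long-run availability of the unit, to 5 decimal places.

A(A) = MTBF/(MTBF+MTTR) = 9720/(9720+112.9) = 0.98852

0.98852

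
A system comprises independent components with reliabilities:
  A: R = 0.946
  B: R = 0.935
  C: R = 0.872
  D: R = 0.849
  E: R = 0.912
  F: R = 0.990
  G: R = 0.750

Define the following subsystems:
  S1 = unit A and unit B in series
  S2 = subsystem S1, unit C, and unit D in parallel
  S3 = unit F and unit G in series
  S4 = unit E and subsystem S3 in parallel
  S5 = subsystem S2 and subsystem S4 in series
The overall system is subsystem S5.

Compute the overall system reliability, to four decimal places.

Series (A and B): 0.946000 × 0.935000 = 0.884510
Parallel ([0.884510], C, and D): 1 − (1 − 0.884510)(1 − 0.872000)(1 − 0.849000) = 0.997768
Series (F and G): 0.990000 × 0.750000 = 0.742500
Parallel (E and [0.742500]): 1 − (1 − 0.912000)(1 − 0.742500) = 0.977340
Series ([0.997768] and [0.977340]): 0.997768 × 0.977340 = 0.9752

0.9752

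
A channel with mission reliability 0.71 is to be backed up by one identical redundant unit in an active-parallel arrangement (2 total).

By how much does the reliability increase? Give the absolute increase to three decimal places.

R_before = 0.71
R_after = 1 − (1 − 0.71)^2 = 0.916
ΔR = 0.916 − 0.71 = 0.206

0.206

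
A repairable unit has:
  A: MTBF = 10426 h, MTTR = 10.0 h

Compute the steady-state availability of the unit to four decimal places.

0.9990

A(A) = MTBF/(MTBF+MTTR) = 10426/(10426+10.0) = 0.9990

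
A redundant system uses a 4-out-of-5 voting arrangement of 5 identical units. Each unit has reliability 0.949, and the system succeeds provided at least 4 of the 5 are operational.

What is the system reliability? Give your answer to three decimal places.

R = Σ_{i=4}^{5} C(5,i) p^i (1−p)^{5−i} with p = 0.949
C(5,4)·0.949^4·0.051^1 = 0.20683
C(5,5)·0.949^5·0.051^0 = 0.76972
Sum = 0.977

0.977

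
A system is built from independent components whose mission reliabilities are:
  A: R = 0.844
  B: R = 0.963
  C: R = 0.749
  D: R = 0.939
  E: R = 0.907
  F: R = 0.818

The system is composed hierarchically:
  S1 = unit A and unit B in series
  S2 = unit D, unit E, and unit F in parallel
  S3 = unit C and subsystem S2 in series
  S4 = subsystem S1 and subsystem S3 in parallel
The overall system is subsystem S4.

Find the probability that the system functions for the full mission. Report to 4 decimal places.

0.9529

Series (A and B): 0.844000 × 0.963000 = 0.812772
Parallel (D, E, and F): 1 − (1 − 0.939000)(1 − 0.907000)(1 − 0.818000) = 0.998968
Series (C and [0.998968]): 0.749000 × 0.998968 = 0.748227
Parallel ([0.812772] and [0.748227]): 1 − (1 − 0.812772)(1 − 0.748227) = 0.9529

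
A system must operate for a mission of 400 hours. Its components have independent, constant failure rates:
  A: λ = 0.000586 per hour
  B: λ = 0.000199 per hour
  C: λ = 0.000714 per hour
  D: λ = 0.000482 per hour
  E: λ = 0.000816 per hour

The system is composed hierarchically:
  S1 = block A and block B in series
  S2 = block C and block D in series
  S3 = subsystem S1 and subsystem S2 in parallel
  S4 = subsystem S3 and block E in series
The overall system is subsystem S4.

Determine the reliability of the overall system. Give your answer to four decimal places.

0.6476

R(A) = exp(−0.000586 × 400) = 0.791045
R(B) = exp(−0.000199 × 400) = 0.923486
R(C) = exp(−0.000714 × 400) = 0.751563
R(D) = exp(−0.000482 × 400) = 0.824647
R(E) = exp(−0.000816 × 400) = 0.721517
Series (A and B): 0.791045 × 0.923486 = 0.730519
Series (C and D): 0.751563 × 0.824647 = 0.619774
Parallel ([0.730519] and [0.619774]): 1 − (1 − 0.730519)(1 − 0.619774) = 0.897536
Series ([0.897536] and E): 0.897536 × 0.721517 = 0.6476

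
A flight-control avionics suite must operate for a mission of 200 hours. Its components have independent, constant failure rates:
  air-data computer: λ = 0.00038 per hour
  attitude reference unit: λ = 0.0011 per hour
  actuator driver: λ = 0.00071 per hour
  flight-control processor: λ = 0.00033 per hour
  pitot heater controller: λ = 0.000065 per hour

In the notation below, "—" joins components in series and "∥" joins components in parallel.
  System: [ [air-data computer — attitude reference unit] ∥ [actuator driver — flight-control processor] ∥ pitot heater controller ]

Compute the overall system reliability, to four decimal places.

R(air-data computer) = exp(−0.00038 × 200) = 0.926816
R(attitude reference unit) = exp(−0.0011 × 200) = 0.802519
R(actuator driver) = exp(−0.00071 × 200) = 0.867621
R(flight-control processor) = exp(−0.00033 × 200) = 0.936131
R(pitot heater controller) = exp(−0.000065 × 200) = 0.987084
Series (air-data computer and attitude reference unit): 0.926816 × 0.802519 = 0.743787
Series (actuator driver and flight-control processor): 0.867621 × 0.936131 = 0.812207
Parallel ([0.743787], [0.812207], and pitot heater controller): 1 − (1 − 0.743787)(1 − 0.812207)(1 − 0.987084) = 0.9994

0.9994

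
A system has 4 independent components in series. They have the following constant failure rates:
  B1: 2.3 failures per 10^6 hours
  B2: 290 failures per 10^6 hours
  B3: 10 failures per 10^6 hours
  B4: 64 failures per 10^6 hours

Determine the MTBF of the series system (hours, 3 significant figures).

Series of exponential components: λ_sys = Σ λ_i
λ_sys = 0.0000023 + 0.00029 + 0.000010 + 0.000064 = 3.6630e-04 /h
MTBF = 1 / λ_sys = 2730 h

2730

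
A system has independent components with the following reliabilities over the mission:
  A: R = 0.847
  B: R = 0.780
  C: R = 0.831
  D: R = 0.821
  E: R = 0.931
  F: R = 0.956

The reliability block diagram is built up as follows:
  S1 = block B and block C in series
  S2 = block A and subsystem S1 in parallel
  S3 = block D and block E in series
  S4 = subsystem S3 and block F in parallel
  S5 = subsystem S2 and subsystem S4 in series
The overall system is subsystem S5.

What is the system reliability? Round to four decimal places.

0.9364

Series (B and C): 0.780000 × 0.831000 = 0.648180
Parallel (A and [0.648180]): 1 − (1 − 0.847000)(1 − 0.648180) = 0.946172
Series (D and E): 0.821000 × 0.931000 = 0.764351
Parallel ([0.764351] and F): 1 − (1 − 0.764351)(1 − 0.956000) = 0.989631
Series ([0.946172] and [0.989631]): 0.946172 × 0.989631 = 0.9364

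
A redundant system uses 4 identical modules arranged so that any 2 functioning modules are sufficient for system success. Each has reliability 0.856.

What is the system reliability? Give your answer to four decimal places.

0.9893

R = Σ_{i=2}^{4} C(4,i) p^i (1−p)^{4−i} with p = 0.856
C(4,2)·0.856^2·0.144^2 = 0.091164
C(4,3)·0.856^3·0.144^1 = 0.361280
C(4,4)·0.856^4·0.144^0 = 0.536902
Sum = 0.9893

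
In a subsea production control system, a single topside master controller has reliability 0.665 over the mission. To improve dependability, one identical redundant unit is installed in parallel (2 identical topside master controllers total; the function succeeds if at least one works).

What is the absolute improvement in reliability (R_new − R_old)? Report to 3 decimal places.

R_before = 0.665
R_after = 1 − (1 − 0.665)^2 = 0.888
ΔR = 0.888 − 0.665 = 0.223

0.223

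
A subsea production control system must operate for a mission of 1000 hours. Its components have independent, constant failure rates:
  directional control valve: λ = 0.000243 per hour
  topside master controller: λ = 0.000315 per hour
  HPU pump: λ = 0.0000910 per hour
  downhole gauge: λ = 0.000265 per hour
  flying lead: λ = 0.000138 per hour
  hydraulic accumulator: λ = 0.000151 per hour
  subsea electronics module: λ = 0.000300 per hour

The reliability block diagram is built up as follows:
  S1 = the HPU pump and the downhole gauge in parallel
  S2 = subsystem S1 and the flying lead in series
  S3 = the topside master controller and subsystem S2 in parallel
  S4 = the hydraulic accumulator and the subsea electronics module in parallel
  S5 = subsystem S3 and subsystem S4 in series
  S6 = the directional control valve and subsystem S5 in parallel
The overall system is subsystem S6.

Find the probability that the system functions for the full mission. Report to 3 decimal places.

0.984

R(directional control valve) = exp(−0.000243 × 1000) = 0.78427
R(topside master controller) = exp(−0.000315 × 1000) = 0.72979
R(HPU pump) = exp(−0.0000910 × 1000) = 0.91302
R(downhole gauge) = exp(−0.000265 × 1000) = 0.76721
R(flying lead) = exp(−0.000138 × 1000) = 0.87110
R(hydraulic accumulator) = exp(−0.000151 × 1000) = 0.85985
R(subsea electronics module) = exp(−0.000300 × 1000) = 0.74082
Parallel (HPU pump and downhole gauge): 1 − (1 − 0.91302)(1 − 0.76721) = 0.97975
Series ([0.97975] and flying lead): 0.97975 × 0.87110 = 0.85346
Parallel (topside master controller and [0.85346]): 1 − (1 − 0.72979)(1 − 0.85346) = 0.96040
Parallel (hydraulic accumulator and subsea electronics module): 1 − (1 − 0.85985)(1 − 0.74082) = 0.96368
Series ([0.96040] and [0.96368]): 0.96040 × 0.96368 = 0.92552
Parallel (directional control valve and [0.92552]): 1 − (1 − 0.78427)(1 − 0.92552) = 0.984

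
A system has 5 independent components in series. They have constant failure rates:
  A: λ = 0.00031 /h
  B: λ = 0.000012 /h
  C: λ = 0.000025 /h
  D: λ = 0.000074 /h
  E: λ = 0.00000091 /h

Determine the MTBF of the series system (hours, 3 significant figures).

Series of exponential components: λ_sys = Σ λ_i
λ_sys = 0.00031 + 0.000012 + 0.000025 + 0.000074 + 0.00000091 = 4.2191e-04 /h
MTBF = 1 / λ_sys = 2370 h

2370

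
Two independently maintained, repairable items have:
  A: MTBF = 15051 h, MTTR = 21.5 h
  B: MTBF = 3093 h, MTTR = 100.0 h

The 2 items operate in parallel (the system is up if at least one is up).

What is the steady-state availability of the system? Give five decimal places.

0.99996

A(A) = MTBF/(MTBF+MTTR) = 15051/(15051+21.5) = 0.998574
A(B) = MTBF/(MTBF+MTTR) = 3093/(3093+100.0) = 0.968681
Parallel availability: 1 − (1 − 0.998574)(1 − 0.968681) = 0.99996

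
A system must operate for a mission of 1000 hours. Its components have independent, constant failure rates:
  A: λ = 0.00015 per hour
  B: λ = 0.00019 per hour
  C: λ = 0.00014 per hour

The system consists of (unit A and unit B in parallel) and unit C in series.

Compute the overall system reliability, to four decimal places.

0.8484

R(A) = exp(−0.00015 × 1000) = 0.860708
R(B) = exp(−0.00019 × 1000) = 0.826959
R(C) = exp(−0.00014 × 1000) = 0.869358
Parallel (A and B): 1 − (1 − 0.860708)(1 − 0.826959) = 0.975897
Series ([0.975897] and C): 0.975897 × 0.869358 = 0.8484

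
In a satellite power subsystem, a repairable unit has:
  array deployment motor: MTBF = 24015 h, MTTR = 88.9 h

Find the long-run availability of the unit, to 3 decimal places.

A(array deployment motor) = MTBF/(MTBF+MTTR) = 24015/(24015+88.9) = 0.996

0.996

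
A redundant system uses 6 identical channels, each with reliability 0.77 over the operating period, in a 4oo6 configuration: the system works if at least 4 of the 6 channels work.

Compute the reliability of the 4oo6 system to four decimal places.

R = Σ_{i=4}^{6} C(6,i) p^i (1−p)^{6−i} with p = 0.77
C(6,4)·0.77^4·0.23^2 = 0.278939
C(6,5)·0.77^5·0.23^1 = 0.373536
C(6,6)·0.77^6·0.23^0 = 0.208422
Sum = 0.8609

0.8609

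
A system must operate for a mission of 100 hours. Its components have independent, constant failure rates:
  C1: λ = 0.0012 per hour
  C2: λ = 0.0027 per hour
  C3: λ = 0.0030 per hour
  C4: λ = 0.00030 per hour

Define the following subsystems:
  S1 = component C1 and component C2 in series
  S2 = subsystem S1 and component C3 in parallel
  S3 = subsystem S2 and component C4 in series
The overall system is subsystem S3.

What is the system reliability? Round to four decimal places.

R(C1) = exp(−0.0012 × 100) = 0.886920
R(C2) = exp(−0.0027 × 100) = 0.763379
R(C3) = exp(−0.0030 × 100) = 0.740818
R(C4) = exp(−0.00030 × 100) = 0.970446
Series (C1 and C2): 0.886920 × 0.763379 = 0.677056
Parallel ([0.677056] and C3): 1 − (1 − 0.677056)(1 − 0.740818) = 0.916299
Series ([0.916299] and C4): 0.916299 × 0.970446 = 0.8892

0.8892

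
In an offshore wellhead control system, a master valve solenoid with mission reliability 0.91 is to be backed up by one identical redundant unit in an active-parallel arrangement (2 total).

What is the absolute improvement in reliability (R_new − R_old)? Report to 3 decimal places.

0.082

R_before = 0.91
R_after = 1 − (1 − 0.91)^2 = 0.992
ΔR = 0.992 − 0.91 = 0.082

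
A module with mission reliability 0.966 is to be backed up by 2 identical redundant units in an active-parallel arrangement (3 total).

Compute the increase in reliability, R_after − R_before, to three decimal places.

R_before = 0.966
R_after = 1 − (1 − 0.966)^3 = 1.000
ΔR = 1.000 − 0.966 = 0.034

0.034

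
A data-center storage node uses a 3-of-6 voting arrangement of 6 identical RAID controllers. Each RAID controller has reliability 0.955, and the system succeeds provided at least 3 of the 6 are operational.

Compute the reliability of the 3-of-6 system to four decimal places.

R = Σ_{i=3}^{6} C(6,i) p^i (1−p)^{6−i} with p = 0.955
C(6,3)·0.955^3·0.045^3 = 0.001587
C(6,4)·0.955^4·0.045^2 = 0.025266
C(6,5)·0.955^5·0.045^1 = 0.214477
C(6,6)·0.955^6·0.045^0 = 0.758613
Sum = 0.9999

0.9999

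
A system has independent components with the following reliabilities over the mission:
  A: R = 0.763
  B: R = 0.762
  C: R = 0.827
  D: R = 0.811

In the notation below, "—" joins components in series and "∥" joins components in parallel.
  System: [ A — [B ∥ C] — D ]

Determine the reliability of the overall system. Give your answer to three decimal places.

Parallel (B and C): 1 − (1 − 0.76200)(1 − 0.82700) = 0.95883
Series (A, [0.95883], and D): 0.76300 × 0.95883 × 0.81100 = 0.593

0.593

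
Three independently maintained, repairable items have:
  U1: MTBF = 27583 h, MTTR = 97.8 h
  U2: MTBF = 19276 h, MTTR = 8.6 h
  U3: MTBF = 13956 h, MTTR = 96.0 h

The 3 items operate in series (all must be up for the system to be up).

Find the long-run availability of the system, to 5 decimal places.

0.98922

A(U1) = MTBF/(MTBF+MTTR) = 27583/(27583+97.8) = 0.996467
A(U2) = MTBF/(MTBF+MTTR) = 19276/(19276+8.6) = 0.999554
A(U3) = MTBF/(MTBF+MTTR) = 13956/(13956+96.0) = 0.993168
Series availability: 0.996467 × 0.999554 × 0.993168 = 0.98922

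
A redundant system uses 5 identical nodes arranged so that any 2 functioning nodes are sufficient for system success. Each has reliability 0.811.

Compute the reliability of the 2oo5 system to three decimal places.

0.995

R = Σ_{i=2}^{5} C(5,i) p^i (1−p)^{5−i} with p = 0.811
C(5,2)·0.811^2·0.189^3 = 0.04440
C(5,3)·0.811^3·0.189^2 = 0.19054
C(5,4)·0.811^4·0.189^1 = 0.40880
C(5,5)·0.811^5·0.189^0 = 0.35084
Sum = 0.995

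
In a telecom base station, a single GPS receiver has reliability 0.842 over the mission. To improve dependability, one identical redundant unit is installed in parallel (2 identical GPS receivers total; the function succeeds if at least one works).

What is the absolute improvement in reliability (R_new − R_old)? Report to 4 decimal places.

0.1330

R_before = 0.842
R_after = 1 − (1 − 0.842)^2 = 0.9750
ΔR = 0.9750 − 0.842 = 0.1330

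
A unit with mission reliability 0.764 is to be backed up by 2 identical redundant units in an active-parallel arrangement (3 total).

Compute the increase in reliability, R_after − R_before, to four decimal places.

0.2229

R_before = 0.764
R_after = 1 − (1 − 0.764)^3 = 0.9869
ΔR = 0.9869 − 0.764 = 0.2229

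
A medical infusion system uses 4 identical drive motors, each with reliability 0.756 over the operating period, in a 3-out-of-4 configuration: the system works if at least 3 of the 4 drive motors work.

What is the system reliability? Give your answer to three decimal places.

0.748

R = Σ_{i=3}^{4} C(4,i) p^i (1−p)^{4−i} with p = 0.756
C(4,3)·0.756^3·0.244^1 = 0.42171
C(4,4)·0.756^4·0.244^0 = 0.32665
Sum = 0.748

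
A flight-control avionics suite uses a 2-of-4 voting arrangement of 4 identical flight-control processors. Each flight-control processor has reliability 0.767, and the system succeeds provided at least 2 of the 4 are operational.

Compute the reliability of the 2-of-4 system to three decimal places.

0.958

R = Σ_{i=2}^{4} C(4,i) p^i (1−p)^{4−i} with p = 0.767
C(4,2)·0.767^2·0.233^2 = 0.19163
C(4,3)·0.767^3·0.233^1 = 0.42053
C(4,4)·0.767^4·0.233^0 = 0.34608
Sum = 0.958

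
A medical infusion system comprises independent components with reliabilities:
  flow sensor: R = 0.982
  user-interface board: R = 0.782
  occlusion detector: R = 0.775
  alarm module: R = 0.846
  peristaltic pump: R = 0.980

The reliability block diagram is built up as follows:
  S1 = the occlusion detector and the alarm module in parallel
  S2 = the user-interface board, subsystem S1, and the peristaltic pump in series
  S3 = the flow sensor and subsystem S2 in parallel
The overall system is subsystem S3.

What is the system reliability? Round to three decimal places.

Parallel (occlusion detector and alarm module): 1 − (1 − 0.77500)(1 − 0.84600) = 0.96535
Series (user-interface board, [0.96535], and peristaltic pump): 0.78200 × 0.96535 × 0.98000 = 0.73981
Parallel (flow sensor and [0.73981]): 1 − (1 − 0.98200)(1 − 0.73981) = 0.995

0.995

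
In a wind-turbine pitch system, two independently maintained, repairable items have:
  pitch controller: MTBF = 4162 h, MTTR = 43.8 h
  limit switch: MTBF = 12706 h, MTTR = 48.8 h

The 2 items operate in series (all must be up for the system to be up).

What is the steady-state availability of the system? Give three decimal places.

0.986

A(pitch controller) = MTBF/(MTBF+MTTR) = 4162/(4162+43.8) = 0.989586
A(limit switch) = MTBF/(MTBF+MTTR) = 12706/(12706+48.8) = 0.996174
Series availability: 0.989586 × 0.996174 = 0.986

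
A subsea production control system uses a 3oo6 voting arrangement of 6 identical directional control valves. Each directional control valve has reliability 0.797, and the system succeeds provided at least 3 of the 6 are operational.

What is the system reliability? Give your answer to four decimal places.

R = Σ_{i=3}^{6} C(6,i) p^i (1−p)^{6−i} with p = 0.797
C(6,3)·0.797^3·0.203^3 = 0.084702
C(6,4)·0.797^4·0.203^2 = 0.249412
C(6,5)·0.797^5·0.203^1 = 0.391687
C(6,6)·0.797^6·0.203^0 = 0.256301
Sum = 0.9821

0.9821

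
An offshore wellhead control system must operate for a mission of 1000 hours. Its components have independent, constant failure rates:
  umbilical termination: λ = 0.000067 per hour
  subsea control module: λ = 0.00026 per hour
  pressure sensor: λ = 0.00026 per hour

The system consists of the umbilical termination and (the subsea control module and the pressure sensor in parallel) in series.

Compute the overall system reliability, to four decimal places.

0.8862

R(umbilical termination) = exp(−0.000067 × 1000) = 0.935195
R(subsea control module) = exp(−0.00026 × 1000) = 0.771052
R(pressure sensor) = exp(−0.00026 × 1000) = 0.771052
Parallel (subsea control module and pressure sensor): 1 − (1 − 0.771052)(1 − 0.771052) = 0.947583
Series (umbilical termination and [0.947583]): 0.935195 × 0.947583 = 0.8862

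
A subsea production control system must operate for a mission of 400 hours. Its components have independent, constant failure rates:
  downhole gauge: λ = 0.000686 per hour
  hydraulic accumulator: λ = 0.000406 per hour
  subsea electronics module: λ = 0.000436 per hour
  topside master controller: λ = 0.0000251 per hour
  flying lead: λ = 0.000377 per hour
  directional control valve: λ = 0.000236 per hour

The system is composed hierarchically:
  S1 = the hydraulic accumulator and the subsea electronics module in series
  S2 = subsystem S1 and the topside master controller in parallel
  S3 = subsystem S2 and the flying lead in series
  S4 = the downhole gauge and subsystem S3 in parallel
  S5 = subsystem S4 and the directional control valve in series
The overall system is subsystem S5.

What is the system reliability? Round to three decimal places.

0.879

R(downhole gauge) = exp(−0.000686 × 400) = 0.76003
R(hydraulic accumulator) = exp(−0.000406 × 400) = 0.85010
R(subsea electronics module) = exp(−0.000436 × 400) = 0.83996
R(topside master controller) = exp(−0.0000251 × 400) = 0.99001
R(flying lead) = exp(−0.000377 × 400) = 0.86002
R(directional control valve) = exp(−0.000236 × 400) = 0.90992
Series (hydraulic accumulator and subsea electronics module): 0.85010 × 0.83996 = 0.71405
Parallel ([0.71405] and topside master controller): 1 − (1 − 0.71405)(1 − 0.99001) = 0.99714
Series ([0.99714] and flying lead): 0.99714 × 0.86002 = 0.85756
Parallel (downhole gauge and [0.85756]): 1 − (1 − 0.76003)(1 − 0.85756) = 0.96582
Series ([0.96582] and directional control valve): 0.96582 × 0.90992 = 0.879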